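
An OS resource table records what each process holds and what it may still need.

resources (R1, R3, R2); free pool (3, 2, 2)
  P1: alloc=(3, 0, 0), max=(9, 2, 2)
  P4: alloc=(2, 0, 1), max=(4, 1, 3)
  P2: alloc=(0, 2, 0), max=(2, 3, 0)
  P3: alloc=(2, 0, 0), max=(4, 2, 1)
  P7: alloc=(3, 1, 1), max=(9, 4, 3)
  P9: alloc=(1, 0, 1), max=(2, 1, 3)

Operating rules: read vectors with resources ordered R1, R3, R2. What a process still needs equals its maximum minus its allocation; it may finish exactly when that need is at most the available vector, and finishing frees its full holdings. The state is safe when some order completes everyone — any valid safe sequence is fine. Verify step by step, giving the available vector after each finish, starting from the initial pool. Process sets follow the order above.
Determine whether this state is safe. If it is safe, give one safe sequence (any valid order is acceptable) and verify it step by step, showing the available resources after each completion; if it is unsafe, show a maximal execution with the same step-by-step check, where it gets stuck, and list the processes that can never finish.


The state is SAFE; one workable sequence: P4, P9, P2, P3, P7, P1.
Key observation: the first exact fit in this order is P4 — it needs (2, 1, 2) with (3, 2, 2) free, meeting a requested resource to the last unit.
Verifying each step:
  pool = (3, 2, 2)
  P4 needs (2, 1, 2) <= (3, 2, 2) -> finishes; pool += (2, 0, 1) = (5, 2, 3)
  P9 needs (1, 1, 2) <= (5, 2, 3) -> finishes; pool += (1, 0, 1) = (6, 2, 4)
  P2 needs (2, 1, 0) <= (6, 2, 4) -> finishes; pool += (0, 2, 0) = (6, 4, 4)
  P3 needs (2, 2, 1) <= (6, 4, 4) -> finishes; pool += (2, 0, 0) = (8, 4, 4)
  P7 needs (6, 3, 2) <= (8, 4, 4) -> finishes; pool += (3, 1, 1) = (11, 5, 5)
  P1 needs (6, 2, 2) <= (11, 5, 5) -> finishes; pool += (3, 0, 0) = (14, 5, 5)


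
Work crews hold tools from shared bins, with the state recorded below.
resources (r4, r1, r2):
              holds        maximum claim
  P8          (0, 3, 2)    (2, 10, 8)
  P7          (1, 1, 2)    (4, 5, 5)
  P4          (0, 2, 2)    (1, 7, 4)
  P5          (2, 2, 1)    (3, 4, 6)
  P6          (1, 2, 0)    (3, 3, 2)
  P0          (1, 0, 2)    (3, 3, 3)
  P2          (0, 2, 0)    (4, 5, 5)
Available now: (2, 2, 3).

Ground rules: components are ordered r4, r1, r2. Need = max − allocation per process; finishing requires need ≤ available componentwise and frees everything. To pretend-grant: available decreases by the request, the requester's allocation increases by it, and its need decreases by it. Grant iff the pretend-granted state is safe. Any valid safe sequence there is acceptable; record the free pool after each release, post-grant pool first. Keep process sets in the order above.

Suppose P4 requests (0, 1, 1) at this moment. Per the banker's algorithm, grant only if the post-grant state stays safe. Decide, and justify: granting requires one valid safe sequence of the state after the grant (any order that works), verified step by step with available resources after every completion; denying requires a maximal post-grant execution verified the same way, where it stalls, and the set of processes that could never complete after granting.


DENY. Granting would leave the state unsafe.
Key observation: after P6, P0 the pool peaks at (4, 3, 4), and each blocked process is short somewhere: P8 on r1, r2; P7 on r1; P4 on r1; P5 on r2; P2 on r2.
On the post-grant state, P6, P0 is a maximal run — nothing extends it. Check, step by step:
  pool = (2, 1, 2)
  run P6 (needs (2, 1, 2), free (2, 1, 2)); after release of (1, 2, 0) the pool is (3, 3, 2)
  run P0 (needs (2, 3, 1), free (3, 3, 2)); after release of (1, 0, 2) the pool is (4, 3, 4)
  blocked: P8 wants (2, 7, 6), pool (4, 3, 4) — not enough r1 and r2
  blocked: P7 wants (3, 4, 3), pool (4, 3, 4) — not enough r1
  blocked: P4 wants (1, 4, 1), pool (4, 3, 4) — not enough r1
  blocked: P5 wants (1, 2, 5), pool (4, 3, 4) — not enough r2
  blocked: P2 wants (4, 3, 5), pool (4, 3, 4) — not enough r2
Processes that could never finish after the grant: P8, P7, P4, P5 and P2.


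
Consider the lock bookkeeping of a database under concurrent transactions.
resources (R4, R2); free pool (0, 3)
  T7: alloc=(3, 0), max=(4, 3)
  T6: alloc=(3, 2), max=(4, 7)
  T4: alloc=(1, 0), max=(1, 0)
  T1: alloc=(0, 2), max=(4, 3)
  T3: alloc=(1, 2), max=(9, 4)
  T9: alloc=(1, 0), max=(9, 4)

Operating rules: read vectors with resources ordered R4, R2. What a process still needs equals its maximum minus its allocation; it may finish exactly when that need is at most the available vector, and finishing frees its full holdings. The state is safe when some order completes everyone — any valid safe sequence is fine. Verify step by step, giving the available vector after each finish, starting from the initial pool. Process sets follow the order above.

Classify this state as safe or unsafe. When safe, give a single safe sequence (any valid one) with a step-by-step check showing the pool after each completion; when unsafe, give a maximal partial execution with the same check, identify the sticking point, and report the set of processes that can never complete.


The state is UNSAFE.
Key observation: no order helps: past T4, T7, T1, T6, the free pool tops out at (7, 7), below what each blocked process needs in R4.
A maximal execution: T4, T7, T1, T6 — then nothing else fits. Check, step by step:
  pool = (0, 3)
  T4: need (0, 0) fits (0, 3); releases (1, 0), pool now (1, 3)
  T7: need (1, 3) fits (1, 3); releases (3, 0), pool now (4, 3)
  T1: need (4, 1) fits (4, 3); releases (0, 2), pool now (4, 5)
  T6: need (1, 5) fits (4, 5); releases (3, 2), pool now (7, 7)
  T3 still needs (8, 2) but only (7, 7) is free — short on R4
  T9 still needs (8, 4) but only (7, 7) is free — short on R4
Processes that can never finish: T3 and T9.


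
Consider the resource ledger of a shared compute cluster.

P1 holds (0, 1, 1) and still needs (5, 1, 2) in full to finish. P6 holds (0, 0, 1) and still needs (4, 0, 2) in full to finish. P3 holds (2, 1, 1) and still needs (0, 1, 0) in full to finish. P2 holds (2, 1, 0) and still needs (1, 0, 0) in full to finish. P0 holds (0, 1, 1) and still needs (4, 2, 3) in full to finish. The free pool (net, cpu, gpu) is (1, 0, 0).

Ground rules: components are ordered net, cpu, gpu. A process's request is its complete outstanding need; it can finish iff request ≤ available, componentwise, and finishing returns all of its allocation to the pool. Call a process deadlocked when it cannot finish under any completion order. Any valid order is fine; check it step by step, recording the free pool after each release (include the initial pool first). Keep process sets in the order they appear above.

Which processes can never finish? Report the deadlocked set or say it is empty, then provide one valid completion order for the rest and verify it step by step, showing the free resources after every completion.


Deadlocked: P1, P6 and P0.
Key observation: even finishing P2, P3 leaves just (5, 2, 1) free — too little gpu for any of the remaining processes.
One completion order for the rest: P2, P3. Walking it through:
  pool = (1, 0, 0)
  run P2 (needs (1, 0, 0), free (1, 0, 0)); after release of (2, 1, 0) the pool is (3, 1, 0)
  run P3 (needs (0, 1, 0), free (3, 1, 0)); after release of (2, 1, 1) the pool is (5, 2, 1)
The blocked processes can never fit:
  P1 cannot run: need (5, 1, 2) vs free (5, 2, 1) (insufficient gpu)
  P6 cannot run: need (4, 0, 2) vs free (5, 2, 1) (insufficient gpu)
  P0 cannot run: need (4, 2, 3) vs free (5, 2, 1) (insufficient gpu)


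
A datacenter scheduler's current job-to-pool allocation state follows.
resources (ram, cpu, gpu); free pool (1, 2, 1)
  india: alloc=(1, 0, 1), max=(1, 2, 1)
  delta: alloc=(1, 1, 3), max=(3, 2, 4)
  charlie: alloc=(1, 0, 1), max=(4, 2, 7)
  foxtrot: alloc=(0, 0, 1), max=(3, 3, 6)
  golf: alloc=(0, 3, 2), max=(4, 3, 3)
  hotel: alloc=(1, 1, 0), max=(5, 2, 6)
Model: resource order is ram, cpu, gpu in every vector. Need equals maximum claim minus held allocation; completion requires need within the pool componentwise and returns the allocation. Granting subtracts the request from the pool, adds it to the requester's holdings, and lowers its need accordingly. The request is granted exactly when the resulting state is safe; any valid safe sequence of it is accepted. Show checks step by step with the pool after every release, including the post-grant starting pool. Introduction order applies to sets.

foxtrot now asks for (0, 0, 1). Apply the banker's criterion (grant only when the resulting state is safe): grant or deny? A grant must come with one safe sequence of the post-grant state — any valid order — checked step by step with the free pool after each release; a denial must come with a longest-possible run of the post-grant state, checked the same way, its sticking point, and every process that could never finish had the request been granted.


GRANT — the state after the grant stays safe, e.g. via india, delta, foxtrot, charlie, golf, hotel.
Key observation: (1, 2, 0) free after granting still covers india first, and each release covers the next.
Verifying the post-grant state step by step:
  pool = (1, 2, 0)
  run india (needs (0, 2, 0), free (1, 2, 0)); after release of (1, 0, 1) the pool is (2, 2, 1)
  run delta (needs (2, 1, 1), free (2, 2, 1)); after release of (1, 1, 3) the pool is (3, 3, 4)
  run foxtrot (needs (3, 3, 4), free (3, 3, 4)); after release of (0, 0, 2) the pool is (3, 3, 6)
  run charlie (needs (3, 2, 6), free (3, 3, 6)); after release of (1, 0, 1) the pool is (4, 3, 7)
  run golf (needs (4, 0, 1), free (4, 3, 7)); after release of (0, 3, 2) the pool is (4, 6, 9)
  run hotel (needs (4, 1, 6), free (4, 6, 9)); after release of (1, 1, 0) the pool is (5, 7, 9)


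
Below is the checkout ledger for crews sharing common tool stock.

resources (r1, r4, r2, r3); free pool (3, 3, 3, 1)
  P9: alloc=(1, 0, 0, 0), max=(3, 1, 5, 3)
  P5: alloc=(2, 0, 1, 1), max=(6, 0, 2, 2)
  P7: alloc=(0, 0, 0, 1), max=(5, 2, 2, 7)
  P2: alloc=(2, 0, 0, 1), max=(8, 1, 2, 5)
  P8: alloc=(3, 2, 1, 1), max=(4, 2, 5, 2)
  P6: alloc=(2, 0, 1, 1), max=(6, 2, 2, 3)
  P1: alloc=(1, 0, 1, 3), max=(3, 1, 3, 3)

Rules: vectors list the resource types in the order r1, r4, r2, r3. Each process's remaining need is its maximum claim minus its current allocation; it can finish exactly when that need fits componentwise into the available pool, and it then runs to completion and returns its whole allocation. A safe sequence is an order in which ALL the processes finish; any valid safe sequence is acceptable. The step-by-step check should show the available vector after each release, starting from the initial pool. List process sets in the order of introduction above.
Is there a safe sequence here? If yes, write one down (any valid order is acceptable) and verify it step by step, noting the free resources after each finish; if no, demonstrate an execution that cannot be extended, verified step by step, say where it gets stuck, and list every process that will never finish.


SAFE. One safe sequence: P1, P5, P6, P9, P2, P8, P7.
Key observation: the first exact fit in this order is P5 — it needs (4, 0, 1, 1) with (4, 3, 4, 4) free, meeting a requested resource to the last unit.
Walking it through:
  pool = (3, 3, 3, 1)
  P1: need (2, 1, 2, 0) fits (3, 3, 3, 1); releases (1, 0, 1, 3), pool now (4, 3, 4, 4)
  P5: need (4, 0, 1, 1) fits (4, 3, 4, 4); releases (2, 0, 1, 1), pool now (6, 3, 5, 5)
  P6: need (4, 2, 1, 2) fits (6, 3, 5, 5); releases (2, 0, 1, 1), pool now (8, 3, 6, 6)
  P9: need (2, 1, 5, 3) fits (8, 3, 6, 6); releases (1, 0, 0, 0), pool now (9, 3, 6, 6)
  P2: need (6, 1, 2, 4) fits (9, 3, 6, 6); releases (2, 0, 0, 1), pool now (11, 3, 6, 7)
  P8: need (1, 0, 4, 1) fits (11, 3, 6, 7); releases (3, 2, 1, 1), pool now (14, 5, 7, 8)
  P7: need (5, 2, 2, 6) fits (14, 5, 7, 8); releases (0, 0, 0, 1), pool now (14, 5, 7, 9)


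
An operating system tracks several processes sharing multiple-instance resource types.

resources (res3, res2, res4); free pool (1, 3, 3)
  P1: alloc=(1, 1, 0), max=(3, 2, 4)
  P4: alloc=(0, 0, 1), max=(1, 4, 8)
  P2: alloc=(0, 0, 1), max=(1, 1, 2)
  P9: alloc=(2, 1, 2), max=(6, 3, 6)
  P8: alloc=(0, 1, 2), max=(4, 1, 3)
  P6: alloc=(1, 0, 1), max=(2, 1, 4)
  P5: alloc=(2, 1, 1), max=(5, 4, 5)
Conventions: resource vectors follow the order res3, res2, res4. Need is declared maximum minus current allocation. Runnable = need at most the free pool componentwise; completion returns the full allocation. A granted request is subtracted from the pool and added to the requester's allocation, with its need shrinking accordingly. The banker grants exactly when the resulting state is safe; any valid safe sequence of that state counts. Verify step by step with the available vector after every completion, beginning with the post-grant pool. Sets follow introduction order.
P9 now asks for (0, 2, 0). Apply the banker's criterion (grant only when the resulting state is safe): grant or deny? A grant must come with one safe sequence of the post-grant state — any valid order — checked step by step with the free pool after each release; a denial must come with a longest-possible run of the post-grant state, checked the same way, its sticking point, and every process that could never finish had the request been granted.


DENY — the pretend-granted state is unsafe.
Key observation: after P6, P1, P2 the pool peaks at (3, 2, 5), and each blocked process is short somewhere: P4 on res2, res4; P9 on res3; P8 on res3; P5 on res2.
On the post-grant state, P6, P1, P2 is a maximal run — nothing extends it. Step-by-step check:
  pool = (1, 1, 3)
  run P6 (needs (1, 1, 3), free (1, 1, 3)); after release of (1, 0, 1) the pool is (2, 1, 4)
  run P1 (needs (2, 1, 4), free (2, 1, 4)); after release of (1, 1, 0) the pool is (3, 2, 4)
  run P2 (needs (1, 1, 1), free (3, 2, 4)); after release of (0, 0, 1) the pool is (3, 2, 5)
  P4 still needs (1, 4, 7) but only (3, 2, 5) is free — short on res2 and res4
  P9 still needs (4, 0, 4) but only (3, 2, 5) is free — short on res3
  P8 still needs (4, 0, 1) but only (3, 2, 5) is free — short on res3
  P5 still needs (3, 3, 4) but only (3, 2, 5) is free — short on res2
Processes that could never finish after the grant: P4, P9, P8 and P5.


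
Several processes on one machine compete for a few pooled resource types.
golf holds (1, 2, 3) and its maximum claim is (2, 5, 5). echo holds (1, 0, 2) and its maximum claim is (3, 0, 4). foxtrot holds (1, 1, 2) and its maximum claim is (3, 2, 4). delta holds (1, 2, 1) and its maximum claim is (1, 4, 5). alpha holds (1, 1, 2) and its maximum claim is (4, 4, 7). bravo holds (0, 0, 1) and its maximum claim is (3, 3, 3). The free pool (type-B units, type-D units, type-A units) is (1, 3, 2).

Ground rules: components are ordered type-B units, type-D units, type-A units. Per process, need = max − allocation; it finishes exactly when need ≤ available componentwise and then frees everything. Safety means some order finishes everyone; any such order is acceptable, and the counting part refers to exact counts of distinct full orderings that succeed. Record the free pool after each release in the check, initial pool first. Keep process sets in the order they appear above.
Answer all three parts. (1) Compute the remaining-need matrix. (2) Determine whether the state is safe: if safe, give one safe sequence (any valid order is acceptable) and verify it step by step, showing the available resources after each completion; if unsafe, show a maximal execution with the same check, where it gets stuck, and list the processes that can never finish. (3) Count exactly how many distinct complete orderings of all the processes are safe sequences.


(1) Need matrix, components ordered type-B units, type-D units, type-A units:
  golf: (1, 3, 2)
  echo: (2, 0, 2)
  foxtrot: (2, 1, 2)
  delta: (0, 2, 4)
  alpha: (3, 3, 5)
  bravo: (3, 3, 2)
(2) The state is SAFE; one workable sequence: golf, echo, bravo, foxtrot, alpha, delta.
Key observation: the order's first zero-slack moment is golf ((1, 3, 2) needed, (1, 3, 2) free — a requested resource with nothing to spare).
Check, step by step:
  pool = (1, 3, 2)
  golf needs (1, 3, 2) <= (1, 3, 2) -> finishes; pool += (1, 2, 3) = (2, 5, 5)
  echo needs (2, 0, 2) <= (2, 5, 5) -> finishes; pool += (1, 0, 2) = (3, 5, 7)
  bravo needs (3, 3, 2) <= (3, 5, 7) -> finishes; pool += (0, 0, 1) = (3, 5, 8)
  foxtrot needs (2, 1, 2) <= (3, 5, 8) -> finishes; pool += (1, 1, 2) = (4, 6, 10)
  alpha needs (3, 3, 5) <= (4, 6, 10) -> finishes; pool += (1, 1, 2) = (5, 7, 12)
  delta needs (0, 2, 4) <= (5, 7, 12) -> finishes; pool += (1, 2, 1) = (6, 9, 13)
(3) The exact count: 72 of the possible complete orderings are safe sequences.


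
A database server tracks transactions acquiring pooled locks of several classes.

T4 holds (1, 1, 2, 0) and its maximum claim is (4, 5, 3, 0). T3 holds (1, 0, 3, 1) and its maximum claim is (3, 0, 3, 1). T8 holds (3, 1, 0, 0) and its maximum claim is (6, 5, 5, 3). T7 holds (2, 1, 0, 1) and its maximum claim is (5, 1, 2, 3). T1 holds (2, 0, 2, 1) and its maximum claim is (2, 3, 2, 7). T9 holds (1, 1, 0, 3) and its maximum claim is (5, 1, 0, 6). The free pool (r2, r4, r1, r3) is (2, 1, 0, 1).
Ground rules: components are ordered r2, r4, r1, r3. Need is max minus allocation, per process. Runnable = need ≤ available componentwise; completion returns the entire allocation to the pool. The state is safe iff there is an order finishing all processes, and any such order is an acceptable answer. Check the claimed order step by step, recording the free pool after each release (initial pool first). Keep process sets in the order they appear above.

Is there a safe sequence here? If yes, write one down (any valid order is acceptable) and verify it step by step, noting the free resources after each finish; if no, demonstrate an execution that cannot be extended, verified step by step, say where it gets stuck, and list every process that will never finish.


The state is UNSAFE.
Key observation: T3, T7, T9, T1 can finish, but then (8, 3, 5, 7) is all there is, and the blocked group's r4 demands exceed it.
A maximal execution: T3, T7, T9, T1 — then nothing else fits. Step-by-step check:
  pool = (2, 1, 0, 1)
  run T3 (needs (2, 0, 0, 0), free (2, 1, 0, 1)); after release of (1, 0, 3, 1) the pool is (3, 1, 3, 2)
  run T7 (needs (3, 0, 2, 2), free (3, 1, 3, 2)); after release of (2, 1, 0, 1) the pool is (5, 2, 3, 3)
  run T9 (needs (4, 0, 0, 3), free (5, 2, 3, 3)); after release of (1, 1, 0, 3) the pool is (6, 3, 3, 6)
  run T1 (needs (0, 3, 0, 6), free (6, 3, 3, 6)); after release of (2, 0, 2, 1) the pool is (8, 3, 5, 7)
  blocked: T4 wants (3, 4, 1, 0), pool (8, 3, 5, 7) — not enough r4
  blocked: T8 wants (3, 4, 5, 3), pool (8, 3, 5, 7) — not enough r4
Processes that can never finish: T4 and T8.


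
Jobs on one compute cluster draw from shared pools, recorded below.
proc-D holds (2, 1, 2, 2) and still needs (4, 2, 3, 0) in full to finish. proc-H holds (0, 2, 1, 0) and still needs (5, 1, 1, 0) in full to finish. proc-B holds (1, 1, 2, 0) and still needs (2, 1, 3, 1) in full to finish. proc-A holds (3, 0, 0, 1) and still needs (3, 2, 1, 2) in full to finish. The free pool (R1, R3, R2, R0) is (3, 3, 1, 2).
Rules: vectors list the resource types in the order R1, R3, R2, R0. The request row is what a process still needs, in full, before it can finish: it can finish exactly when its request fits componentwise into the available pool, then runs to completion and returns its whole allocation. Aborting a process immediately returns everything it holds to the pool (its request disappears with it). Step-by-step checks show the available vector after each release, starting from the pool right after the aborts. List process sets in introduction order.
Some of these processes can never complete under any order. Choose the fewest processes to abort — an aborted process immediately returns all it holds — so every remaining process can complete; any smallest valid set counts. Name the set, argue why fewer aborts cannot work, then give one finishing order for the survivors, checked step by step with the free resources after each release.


The answer: abort proc-B.
Key observation: proc-D was stuck for good until proc-B gave back (1, 1, 2, 0); in the order shown it finishes at step 1.
Why nothing smaller works: aborting no one leaves the state deadlocked as given.
The survivors complete as proc-D, proc-H, proc-A. Step-by-step check (starting from the post-abort pool):
  pool = (4, 4, 3, 2)
  proc-D: need (4, 2, 3, 0) fits (4, 4, 3, 2); releases (2, 1, 2, 2), pool now (6, 5, 5, 4)
  proc-H: need (5, 1, 1, 0) fits (6, 5, 5, 4); releases (0, 2, 1, 0), pool now (6, 7, 6, 4)
  proc-A: need (3, 2, 1, 2) fits (6, 7, 6, 4); releases (3, 0, 0, 1), pool now (9, 7, 6, 5)


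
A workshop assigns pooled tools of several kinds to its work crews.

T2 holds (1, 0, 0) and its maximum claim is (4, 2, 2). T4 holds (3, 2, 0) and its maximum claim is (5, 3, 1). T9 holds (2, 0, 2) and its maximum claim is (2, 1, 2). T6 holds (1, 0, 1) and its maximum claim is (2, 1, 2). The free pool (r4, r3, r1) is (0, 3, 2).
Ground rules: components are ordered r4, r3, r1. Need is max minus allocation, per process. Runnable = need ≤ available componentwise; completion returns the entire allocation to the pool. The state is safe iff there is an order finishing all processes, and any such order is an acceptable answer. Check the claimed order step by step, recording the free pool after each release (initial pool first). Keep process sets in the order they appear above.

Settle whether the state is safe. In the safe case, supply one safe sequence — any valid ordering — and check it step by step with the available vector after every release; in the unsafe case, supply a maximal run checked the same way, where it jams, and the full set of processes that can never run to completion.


SAFE. One safe sequence: T9, T4, T6, T2.
Key observation: T4 is the earliest step where a requested resource binds exactly: need (2, 1, 1), pool (2, 3, 4) at its turn.
Check, step by step:
  pool = (0, 3, 2)
  run T9 (needs (0, 1, 0), free (0, 3, 2)); after release of (2, 0, 2) the pool is (2, 3, 4)
  run T4 (needs (2, 1, 1), free (2, 3, 4)); after release of (3, 2, 0) the pool is (5, 5, 4)
  run T6 (needs (1, 1, 1), free (5, 5, 4)); after release of (1, 0, 1) the pool is (6, 5, 5)
  run T2 (needs (3, 2, 2), free (6, 5, 5)); after release of (1, 0, 0) the pool is (7, 5, 5)


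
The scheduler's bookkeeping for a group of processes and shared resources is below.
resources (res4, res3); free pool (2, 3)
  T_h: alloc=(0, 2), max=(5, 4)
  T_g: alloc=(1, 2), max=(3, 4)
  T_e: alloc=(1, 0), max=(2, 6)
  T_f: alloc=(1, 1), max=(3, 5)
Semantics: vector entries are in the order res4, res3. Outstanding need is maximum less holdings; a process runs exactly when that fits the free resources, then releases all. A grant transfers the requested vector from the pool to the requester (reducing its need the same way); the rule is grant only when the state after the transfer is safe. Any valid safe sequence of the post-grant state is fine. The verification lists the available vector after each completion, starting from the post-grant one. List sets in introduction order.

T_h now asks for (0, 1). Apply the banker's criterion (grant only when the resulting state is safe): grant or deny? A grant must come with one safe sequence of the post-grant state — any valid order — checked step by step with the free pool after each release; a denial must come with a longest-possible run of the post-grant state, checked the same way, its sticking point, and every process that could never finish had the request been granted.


DENY — the pretend-granted state is unsafe.
Key observation: after T_g, T_f the pool peaks at (4, 5), and each blocked process is short somewhere: T_h on res4; T_e on res3.
After a pretend grant, a maximal execution: T_g, T_f — then nothing else fits. Step-by-step check:
  pool = (2, 2)
  T_g needs (2, 2) <= (2, 2) -> finishes; pool += (1, 2) = (3, 4)
  T_f needs (2, 4) <= (3, 4) -> finishes; pool += (1, 1) = (4, 5)
  T_h cannot run: need (5, 1) vs free (4, 5) (insufficient res4)
  T_e cannot run: need (1, 6) vs free (4, 5) (insufficient res3)
Post-grant, the permanently blocked set is T_h and T_e.


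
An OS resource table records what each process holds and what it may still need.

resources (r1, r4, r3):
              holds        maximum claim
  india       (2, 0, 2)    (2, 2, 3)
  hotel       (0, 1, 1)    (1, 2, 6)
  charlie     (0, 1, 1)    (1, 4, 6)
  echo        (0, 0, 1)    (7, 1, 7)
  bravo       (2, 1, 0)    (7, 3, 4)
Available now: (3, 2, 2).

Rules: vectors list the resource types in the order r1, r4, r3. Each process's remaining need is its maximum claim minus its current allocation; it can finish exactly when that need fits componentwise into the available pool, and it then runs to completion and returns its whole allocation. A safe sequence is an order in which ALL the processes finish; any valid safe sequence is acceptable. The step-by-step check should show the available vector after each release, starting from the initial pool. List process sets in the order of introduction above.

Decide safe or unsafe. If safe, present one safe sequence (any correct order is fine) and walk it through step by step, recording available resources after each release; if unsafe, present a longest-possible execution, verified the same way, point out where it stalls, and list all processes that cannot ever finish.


UNSAFE — no complete ordering exists.
Key observation: once india, bravo finish, the pool peaks at (7, 3, 4) — and every remaining process still needs more r3 than that.
A maximal execution: india, bravo — then nothing else fits. Step-by-step check:
  pool = (3, 2, 2)
  india: need (0, 2, 1) fits (3, 2, 2); releases (2, 0, 2), pool now (5, 2, 4)
  bravo: need (5, 2, 4) fits (5, 2, 4); releases (2, 1, 0), pool now (7, 3, 4)
  hotel cannot run: need (1, 1, 5) vs free (7, 3, 4) (insufficient r3)
  charlie cannot run: need (1, 3, 5) vs free (7, 3, 4) (insufficient r3)
  echo cannot run: need (7, 1, 6) vs free (7, 3, 4) (insufficient r3)
Permanently blocked: hotel, charlie and echo.


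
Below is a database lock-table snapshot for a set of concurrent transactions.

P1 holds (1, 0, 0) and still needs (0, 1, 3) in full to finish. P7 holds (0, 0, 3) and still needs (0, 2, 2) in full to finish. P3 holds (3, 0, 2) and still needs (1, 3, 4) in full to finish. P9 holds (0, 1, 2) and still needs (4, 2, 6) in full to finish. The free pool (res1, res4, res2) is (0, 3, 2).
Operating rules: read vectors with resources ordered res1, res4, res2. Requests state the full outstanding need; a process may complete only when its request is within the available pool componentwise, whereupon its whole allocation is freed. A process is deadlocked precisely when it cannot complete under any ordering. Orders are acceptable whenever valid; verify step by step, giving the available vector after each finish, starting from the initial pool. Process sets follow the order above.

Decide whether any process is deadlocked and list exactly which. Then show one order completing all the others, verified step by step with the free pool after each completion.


No process is deadlocked.
Key observation: beginning at P7, releases accumulate fast enough that every process eventually fits.
The rest can finish in the order P7, P1, P3, P9. Check, step by step:
  pool = (0, 3, 2)
  P7: need (0, 2, 2) fits (0, 3, 2); releases (0, 0, 3), pool now (0, 3, 5)
  P1: need (0, 1, 3) fits (0, 3, 5); releases (1, 0, 0), pool now (1, 3, 5)
  P3: need (1, 3, 4) fits (1, 3, 5); releases (3, 0, 2), pool now (4, 3, 7)
  P9: need (4, 2, 6) fits (4, 3, 7); releases (0, 1, 2), pool now (4, 4, 9)


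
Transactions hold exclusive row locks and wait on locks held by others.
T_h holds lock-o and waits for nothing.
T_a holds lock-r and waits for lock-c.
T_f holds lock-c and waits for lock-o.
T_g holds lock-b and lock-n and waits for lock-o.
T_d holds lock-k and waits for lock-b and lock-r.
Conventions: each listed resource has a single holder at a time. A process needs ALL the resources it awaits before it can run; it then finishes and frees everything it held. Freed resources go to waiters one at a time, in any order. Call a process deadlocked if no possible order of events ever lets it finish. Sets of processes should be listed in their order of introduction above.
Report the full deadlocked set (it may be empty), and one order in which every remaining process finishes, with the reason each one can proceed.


Nothing here is deadlocked.
Key observation: every chain of waits terminates; starting from the processes that wait on nothing, all the rest unlock in turn.
A valid finishing order for the others: T_h, T_g, T_f, T_a, T_d.
Walking it through:
  run T_h (it waits on nothing); releases lock-o
  run T_g (all its waits — lock-o — are resolved); releases lock-b and lock-n
  run T_f (all its waits — lock-o — are resolved); releases lock-c
  run T_a (all its waits — lock-c — are resolved); releases lock-r
  run T_d (all its waits — lock-b and lock-r — are resolved); releases lock-k


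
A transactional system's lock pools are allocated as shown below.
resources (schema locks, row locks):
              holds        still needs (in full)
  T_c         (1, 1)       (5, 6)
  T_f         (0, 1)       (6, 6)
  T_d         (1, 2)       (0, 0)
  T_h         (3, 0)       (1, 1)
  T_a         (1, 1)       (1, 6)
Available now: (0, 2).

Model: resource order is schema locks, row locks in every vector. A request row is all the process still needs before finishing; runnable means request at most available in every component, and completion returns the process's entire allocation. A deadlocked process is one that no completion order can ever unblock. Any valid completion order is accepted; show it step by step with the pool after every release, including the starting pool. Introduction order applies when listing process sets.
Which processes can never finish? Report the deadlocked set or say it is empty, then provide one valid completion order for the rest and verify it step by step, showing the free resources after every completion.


Deadlocked set: T_c, T_f and T_a.
Key observation: after T_d, T_h complete, (4, 4) is the best the pool ever gets, yet each leftover process wants more row locks.
One completion order for the rest: T_d, T_h. Walking it through:
  pool = (0, 2)
  T_d: need (0, 0) fits (0, 2); releases (1, 2), pool now (1, 4)
  T_h: need (1, 1) fits (1, 4); releases (3, 0), pool now (4, 4)
The stuck group stays short no matter what:
  T_c still needs (5, 6) but only (4, 4) is free — short on schema locks and row locks
  T_f still needs (6, 6) but only (4, 4) is free — short on schema locks and row locks
  T_a still needs (1, 6) but only (4, 4) is free — short on row locks


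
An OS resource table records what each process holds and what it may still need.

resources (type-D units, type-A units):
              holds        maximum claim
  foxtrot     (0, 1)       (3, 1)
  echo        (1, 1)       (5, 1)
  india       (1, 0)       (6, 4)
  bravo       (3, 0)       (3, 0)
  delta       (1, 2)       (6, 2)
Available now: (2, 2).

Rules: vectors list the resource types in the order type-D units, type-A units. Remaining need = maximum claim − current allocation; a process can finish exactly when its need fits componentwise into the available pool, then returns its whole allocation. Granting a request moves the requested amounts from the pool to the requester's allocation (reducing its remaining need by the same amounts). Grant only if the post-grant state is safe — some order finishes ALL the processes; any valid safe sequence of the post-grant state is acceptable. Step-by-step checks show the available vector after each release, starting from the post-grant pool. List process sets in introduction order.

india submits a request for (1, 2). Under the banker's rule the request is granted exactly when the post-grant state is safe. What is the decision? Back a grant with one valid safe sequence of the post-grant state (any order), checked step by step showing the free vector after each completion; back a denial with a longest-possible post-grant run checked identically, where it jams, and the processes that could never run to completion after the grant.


GRANT — the state after the grant stays safe, e.g. via bravo, foxtrot, echo, india, delta.
Key observation: after the grant the pool drops to (1, 0), which still lets bravo finish first and unwind the rest.
Verifying the post-grant state step by step:
  pool = (1, 0)
  bravo needs (0, 0) <= (1, 0) -> finishes; pool += (3, 0) = (4, 0)
  foxtrot needs (3, 0) <= (4, 0) -> finishes; pool += (0, 1) = (4, 1)
  echo needs (4, 0) <= (4, 1) -> finishes; pool += (1, 1) = (5, 2)
  india needs (4, 2) <= (5, 2) -> finishes; pool += (2, 2) = (7, 4)
  delta needs (5, 0) <= (7, 4) -> finishes; pool += (1, 2) = (8, 6)


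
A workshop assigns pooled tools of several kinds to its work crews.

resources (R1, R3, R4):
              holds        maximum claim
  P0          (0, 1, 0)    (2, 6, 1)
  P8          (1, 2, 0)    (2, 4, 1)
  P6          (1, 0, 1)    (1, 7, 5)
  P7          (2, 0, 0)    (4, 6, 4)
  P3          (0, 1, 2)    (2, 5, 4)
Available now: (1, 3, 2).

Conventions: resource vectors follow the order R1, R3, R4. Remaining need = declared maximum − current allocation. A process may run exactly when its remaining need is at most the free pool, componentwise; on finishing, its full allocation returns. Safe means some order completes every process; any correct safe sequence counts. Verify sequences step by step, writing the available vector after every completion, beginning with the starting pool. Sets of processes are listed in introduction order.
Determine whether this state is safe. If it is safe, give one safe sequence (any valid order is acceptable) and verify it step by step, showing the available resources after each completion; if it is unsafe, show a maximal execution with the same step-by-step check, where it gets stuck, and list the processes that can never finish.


SAFE, for example via the order P8, P3, P0, P6, P7.
Key observation: reading the order forward, P8 is the first process whose need (1, 2, 1) meets the free pool (1, 3, 2) exactly on a resource it requests.
Walking it through:
  pool = (1, 3, 2)
  P8 needs (1, 2, 1) <= (1, 3, 2) -> finishes; pool += (1, 2, 0) = (2, 5, 2)
  P3 needs (2, 4, 2) <= (2, 5, 2) -> finishes; pool += (0, 1, 2) = (2, 6, 4)
  P0 needs (2, 5, 1) <= (2, 6, 4) -> finishes; pool += (0, 1, 0) = (2, 7, 4)
  P6 needs (0, 7, 4) <= (2, 7, 4) -> finishes; pool += (1, 0, 1) = (3, 7, 5)
  P7 needs (2, 6, 4) <= (3, 7, 5) -> finishes; pool += (2, 0, 0) = (5, 7, 5)


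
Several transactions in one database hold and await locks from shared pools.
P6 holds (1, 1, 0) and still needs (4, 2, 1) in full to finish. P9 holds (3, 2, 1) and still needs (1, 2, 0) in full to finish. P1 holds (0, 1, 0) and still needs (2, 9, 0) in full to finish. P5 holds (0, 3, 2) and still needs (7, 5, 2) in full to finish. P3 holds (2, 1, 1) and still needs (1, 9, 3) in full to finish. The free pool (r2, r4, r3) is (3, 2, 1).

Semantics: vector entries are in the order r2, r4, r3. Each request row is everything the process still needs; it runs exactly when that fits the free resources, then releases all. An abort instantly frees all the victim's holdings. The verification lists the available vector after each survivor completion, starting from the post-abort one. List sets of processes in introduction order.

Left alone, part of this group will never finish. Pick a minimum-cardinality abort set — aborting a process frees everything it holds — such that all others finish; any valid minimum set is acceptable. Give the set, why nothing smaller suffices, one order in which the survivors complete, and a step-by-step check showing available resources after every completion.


Abort P3.
Key observation: P1 could never have finished before the abort; with (2, 1, 1) returned by P3, it fits at step 4.
No smaller set exists: with zero aborts the deadlock remains.
Survivors finish in the order: P6, P9, P5, P1. Check, step by step (pool after the aborts first):
  pool = (5, 3, 2)
  P6 needs (4, 2, 1) <= (5, 3, 2) -> finishes; pool += (1, 1, 0) = (6, 4, 2)
  P9 needs (1, 2, 0) <= (6, 4, 2) -> finishes; pool += (3, 2, 1) = (9, 6, 3)
  P5 needs (7, 5, 2) <= (9, 6, 3) -> finishes; pool += (0, 3, 2) = (9, 9, 5)
  P1 needs (2, 9, 0) <= (9, 9, 5) -> finishes; pool += (0, 1, 0) = (9, 10, 5)


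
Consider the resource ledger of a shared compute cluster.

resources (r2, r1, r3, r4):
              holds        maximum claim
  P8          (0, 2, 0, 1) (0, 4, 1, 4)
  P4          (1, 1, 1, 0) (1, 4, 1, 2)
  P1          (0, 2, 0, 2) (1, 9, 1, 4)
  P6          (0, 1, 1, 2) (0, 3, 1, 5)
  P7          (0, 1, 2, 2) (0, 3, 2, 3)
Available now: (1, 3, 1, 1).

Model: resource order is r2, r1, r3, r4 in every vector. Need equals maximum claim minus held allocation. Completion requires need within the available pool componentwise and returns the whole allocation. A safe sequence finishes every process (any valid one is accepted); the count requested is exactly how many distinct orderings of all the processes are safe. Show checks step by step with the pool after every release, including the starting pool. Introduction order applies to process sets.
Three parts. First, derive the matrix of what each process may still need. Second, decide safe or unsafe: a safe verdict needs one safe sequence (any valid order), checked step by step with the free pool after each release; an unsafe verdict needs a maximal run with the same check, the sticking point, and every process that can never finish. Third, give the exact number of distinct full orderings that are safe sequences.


(1) Outstanding need per process (order r2, r1, r3, r4):
  P8: (0, 2, 1, 3)
  P4: (0, 3, 0, 2)
  P1: (1, 7, 1, 2)
  P6: (0, 2, 0, 3)
  P7: (0, 2, 0, 1)
(2) SAFE — a valid safe sequence is P7, P6, P8, P4, P1.
Key observation: the order's first zero-slack moment is P7 ((0, 2, 0, 1) needed, (1, 3, 1, 1) free — a requested resource with nothing to spare).
Verifying each step:
  pool = (1, 3, 1, 1)
  P7: need (0, 2, 0, 1) fits (1, 3, 1, 1); releases (0, 1, 2, 2), pool now (1, 4, 3, 3)
  P6: need (0, 2, 0, 3) fits (1, 4, 3, 3); releases (0, 1, 1, 2), pool now (1, 5, 4, 5)
  P8: need (0, 2, 1, 3) fits (1, 5, 4, 5); releases (0, 2, 0, 1), pool now (1, 7, 4, 6)
  P4: need (0, 3, 0, 2) fits (1, 7, 4, 6); releases (1, 1, 1, 0), pool now (2, 8, 5, 6)
  P1: need (1, 7, 1, 2) fits (2, 8, 5, 6); releases (0, 2, 0, 2), pool now (2, 10, 5, 8)
(3) The exact count: 10 of the possible complete orderings are safe sequences.


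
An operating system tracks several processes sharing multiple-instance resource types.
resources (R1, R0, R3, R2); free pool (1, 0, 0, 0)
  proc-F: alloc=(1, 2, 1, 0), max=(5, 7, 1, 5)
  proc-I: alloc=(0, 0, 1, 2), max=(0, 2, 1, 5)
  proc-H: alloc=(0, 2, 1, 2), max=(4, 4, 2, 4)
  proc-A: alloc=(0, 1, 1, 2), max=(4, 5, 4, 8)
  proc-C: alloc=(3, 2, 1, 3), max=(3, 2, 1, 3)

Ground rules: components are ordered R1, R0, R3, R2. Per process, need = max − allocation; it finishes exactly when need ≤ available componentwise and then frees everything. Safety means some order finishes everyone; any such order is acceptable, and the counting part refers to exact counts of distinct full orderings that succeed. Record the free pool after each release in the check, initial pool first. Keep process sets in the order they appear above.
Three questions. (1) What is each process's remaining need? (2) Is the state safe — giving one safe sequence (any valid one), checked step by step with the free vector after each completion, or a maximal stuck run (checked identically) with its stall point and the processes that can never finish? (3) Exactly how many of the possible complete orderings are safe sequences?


(1) Remaining need (order R1, R0, R3, R2):
  proc-F: (4, 5, 0, 5)
  proc-I: (0, 2, 0, 3)
  proc-H: (4, 2, 1, 2)
  proc-A: (4, 4, 3, 6)
  proc-C: (0, 0, 0, 0)
(2) The state is SAFE; one workable sequence: proc-C, proc-I, proc-H, proc-A, proc-F.
Key observation: the first exact fit in this order is proc-I — it needs (0, 2, 0, 3) with (4, 2, 1, 3) free, meeting a requested resource to the last unit.
Check, step by step:
  pool = (1, 0, 0, 0)
  run proc-C (needs (0, 0, 0, 0), free (1, 0, 0, 0)); after release of (3, 2, 1, 3) the pool is (4, 2, 1, 3)
  run proc-I (needs (0, 2, 0, 3), free (4, 2, 1, 3)); after release of (0, 0, 1, 2) the pool is (4, 2, 2, 5)
  run proc-H (needs (4, 2, 1, 2), free (4, 2, 2, 5)); after release of (0, 2, 1, 2) the pool is (4, 4, 3, 7)
  run proc-A (needs (4, 4, 3, 6), free (4, 4, 3, 7)); after release of (0, 1, 1, 2) the pool is (4, 5, 4, 9)
  run proc-F (needs (4, 5, 0, 5), free (4, 5, 4, 9)); after release of (1, 2, 1, 0) the pool is (5, 7, 5, 9)
(3) The exact count: 2 of the possible complete orderings are safe sequences.
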